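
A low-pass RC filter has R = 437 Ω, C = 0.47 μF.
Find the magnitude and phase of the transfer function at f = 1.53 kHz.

Step 1 — Angular frequency: ω = 2π·1530 = 9613 rad/s.
Step 2 — Transfer function: H(jω) = 1/(1 + jωRC).
Step 3 — Denominator: 1 + jωRC = 1 + j·9613·437·4.7e-07 = 1 + j1.974.
Step 4 — H = 0.2041 - j0.4031.
Step 5 — Magnitude: |H| = 0.4518 (-6.9 dB); phase: φ = -63.1°.

|H| = 0.4518 (-6.9 dB), φ = -63.1°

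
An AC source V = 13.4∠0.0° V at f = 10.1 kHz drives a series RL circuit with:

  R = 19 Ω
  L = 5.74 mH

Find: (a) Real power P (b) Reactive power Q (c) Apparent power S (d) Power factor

Step 1 — Angular frequency: ω = 2π·f = 2π·1.01e+04 = 6.346e+04 rad/s.
Step 2 — Component impedances:
  R: Z = R = 19 Ω
  L: Z = jωL = j·6.346e+04·0.00574 = 0 + j364.3 Ω
Step 3 — Series combination: Z_total = R + L = 19 + j364.3 Ω = 364.8∠87.0° Ω.
Step 4 — Source phasor: V = 13.4∠0.0° V = 13.4 V.
Step 5 — Current: I = V / Z = 0.001914 - j0.03669 A = 0.03674∠-87.0° A.
Step 6 — Complex power: S = V·I* = 0.02564 + j0.4916 VA.
Step 7 — Real power: P = Re(S) = 0.02564 W.
Step 8 — Reactive power: Q = Im(S) = 0.4916 VAR.
Step 9 — Apparent power: |S| = 0.4923 VA.
Step 10 — Power factor: PF = P/|S| = 0.05209 (lagging).

(a) P = 0.02564 W  (b) Q = 0.4916 VAR  (c) S = 0.4923 VA  (d) PF = 0.05209 (lagging)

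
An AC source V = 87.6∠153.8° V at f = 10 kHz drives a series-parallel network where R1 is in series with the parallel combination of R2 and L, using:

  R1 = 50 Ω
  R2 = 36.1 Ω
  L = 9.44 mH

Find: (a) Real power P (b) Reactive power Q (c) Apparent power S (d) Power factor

Step 1 — Angular frequency: ω = 2π·f = 2π·1e+04 = 6.283e+04 rad/s.
Step 2 — Component impedances:
  R1: Z = R = 50 Ω
  R2: Z = R = 36.1 Ω
  L: Z = jωL = j·6.283e+04·0.00944 = 0 + j593.1 Ω
Step 3 — Parallel branch: R2 || L = 1/(1/R2 + 1/L) = 35.97 + j2.189 Ω.
Step 4 — Series with R1: Z_total = R1 + (R2 || L) = 85.97 + j2.189 Ω = 85.99∠1.5° Ω.
Step 5 — Source phasor: V = 87.6∠153.8° V = -78.6 + j38.68 V.
Step 6 — Current: I = V / Z = -0.9023 + j0.4729 A = 1.019∠152.3° A.
Step 7 — Complex power: S = V·I* = 89.21 + j2.272 VA.
Step 8 — Real power: P = Re(S) = 89.21 W.
Step 9 — Reactive power: Q = Im(S) = 2.272 VAR.
Step 10 — Apparent power: |S| = 89.24 VA.
Step 11 — Power factor: PF = P/|S| = 0.9997 (lagging).

(a) P = 89.21 W  (b) Q = 2.272 VAR  (c) S = 89.24 VA  (d) PF = 0.9997 (lagging)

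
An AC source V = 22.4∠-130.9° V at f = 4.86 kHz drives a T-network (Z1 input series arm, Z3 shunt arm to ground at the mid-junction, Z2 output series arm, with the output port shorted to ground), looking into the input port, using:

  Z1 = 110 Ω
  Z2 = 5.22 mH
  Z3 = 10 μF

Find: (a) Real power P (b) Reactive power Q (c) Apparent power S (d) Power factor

Step 1 — Angular frequency: ω = 2π·f = 2π·4860 = 3.054e+04 rad/s.
Step 2 — Component impedances:
  Z1: Z = R = 110 Ω
  Z2: Z = jωL = j·3.054e+04·0.00522 = 0 + j159.4 Ω
  Z3: Z = 1/(jωC) = -j/(ω·C) = 0 - j3.275 Ω
Step 3 — With the output port shorted to ground, the output series arm Z2 runs from the junction to ground; the shunt arm Z3 also runs from the junction to ground. They appear in parallel: Z3 || Z2 = 0 - j3.343 Ω.
Step 4 — Series with input arm Z1: Z_in = Z1 + (Z3 || Z2) = 110 - j3.343 Ω = 110.1∠-1.7° Ω.
Step 5 — Source phasor: V = 22.4∠-130.9° V = -14.67 - j16.93 V.
Step 6 — Current: I = V / Z = -0.1285 - j0.1578 A = 0.2035∠-129.2° A.
Step 7 — Complex power: S = V·I* = 4.557 - j0.1385 VA.
Step 8 — Real power: P = Re(S) = 4.557 W.
Step 9 — Reactive power: Q = Im(S) = -0.1385 VAR.
Step 10 — Apparent power: |S| = 4.559 VA.
Step 11 — Power factor: PF = P/|S| = 0.9995 (leading).

(a) P = 4.557 W  (b) Q = -0.1385 VAR  (c) S = 4.559 VA  (d) PF = 0.9995 (leading)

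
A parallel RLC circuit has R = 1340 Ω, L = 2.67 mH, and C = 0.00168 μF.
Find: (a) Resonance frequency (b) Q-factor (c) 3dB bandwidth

Step 1 — Resonance: ω₀ = 1/√(LC) = 1/√(0.00267·1.68e-09) = 4.722e+05 rad/s.
Step 2 — f₀ = ω₀/(2π) = 7.515e+04 Hz.
Step 3 — Parallel Q: Q = R/(ω₀L) = 1340/(4.722e+05·0.00267) = 1.063.
Step 4 — Bandwidth: Δω = ω₀/Q = 4.442e+05 rad/s; BW = Δω/(2π) = 7.07e+04 Hz.

(a) f₀ = 7.515e+04 Hz  (b) Q = 1.063  (c) BW = 7.07e+04 Hz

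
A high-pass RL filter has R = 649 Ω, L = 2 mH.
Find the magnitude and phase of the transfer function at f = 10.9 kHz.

Step 1 — Angular frequency: ω = 2π·1.09e+04 = 6.849e+04 rad/s.
Step 2 — Transfer function: H(jω) = jωL/(R + jωL).
Step 3 — Numerator jωL = j·137; denominator R + jωL = 649 + j137.
Step 4 — H = 0.04264 + j0.2021.
Step 5 — Magnitude: |H| = 0.2065 (-13.7 dB); phase: φ = 78.1°.

|H| = 0.2065 (-13.7 dB), φ = 78.1°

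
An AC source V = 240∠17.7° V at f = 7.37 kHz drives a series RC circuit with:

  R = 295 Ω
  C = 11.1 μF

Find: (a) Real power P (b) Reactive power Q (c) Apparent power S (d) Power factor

Step 1 — Angular frequency: ω = 2π·f = 2π·7370 = 4.631e+04 rad/s.
Step 2 — Component impedances:
  R: Z = R = 295 Ω
  C: Z = 1/(jωC) = -j/(ω·C) = 0 - j1.945 Ω
Step 3 — Series combination: Z_total = R + C = 295 - j1.945 Ω = 295∠-0.4° Ω.
Step 4 — Source phasor: V = 240∠17.7° V = 228.6 + j72.97 V.
Step 5 — Current: I = V / Z = 0.7734 + j0.2524 A = 0.8135∠18.1° A.
Step 6 — Complex power: S = V·I* = 195.2 - j1.288 VA.
Step 7 — Real power: P = Re(S) = 195.2 W.
Step 8 — Reactive power: Q = Im(S) = -1.288 VAR.
Step 9 — Apparent power: |S| = 195.2 VA.
Step 10 — Power factor: PF = P/|S| = 1 (leading).

(a) P = 195.2 W  (b) Q = -1.288 VAR  (c) S = 195.2 VA  (d) PF = 1 (leading)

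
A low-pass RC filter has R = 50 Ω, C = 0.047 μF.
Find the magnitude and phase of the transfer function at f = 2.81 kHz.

Step 1 — Angular frequency: ω = 2π·2810 = 1.766e+04 rad/s.
Step 2 — Transfer function: H(jω) = 1/(1 + jωRC).
Step 3 — Denominator: 1 + jωRC = 1 + j·1.766e+04·50·4.7e-08 = 1 + j0.04149.
Step 4 — H = 0.9983 - j0.04142.
Step 5 — Magnitude: |H| = 0.9991 (-0.0 dB); phase: φ = -2.4°.

|H| = 0.9991 (-0.0 dB), φ = -2.4°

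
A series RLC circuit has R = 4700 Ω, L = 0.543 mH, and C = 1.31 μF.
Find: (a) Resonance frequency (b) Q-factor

Step 1 — Resonance condition Im(Z)=0 gives ω₀ = 1/√(LC).
Step 2 — ω₀ = 1/√(0.000543·1.31e-06) = 3.749e+04 rad/s.
Step 3 — f₀ = ω₀/(2π) = 5967 Hz.
Step 4 — Series Q: Q = ω₀L/R = 3.749e+04·0.000543/4700 = 0.004332.

(a) f₀ = 5967 Hz  (b) Q = 0.004332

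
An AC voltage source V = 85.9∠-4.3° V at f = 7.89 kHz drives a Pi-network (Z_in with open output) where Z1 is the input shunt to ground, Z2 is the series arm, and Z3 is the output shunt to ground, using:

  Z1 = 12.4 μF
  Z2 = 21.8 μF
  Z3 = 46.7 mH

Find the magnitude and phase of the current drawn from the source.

Step 1 — Angular frequency: ω = 2π·f = 2π·7890 = 4.957e+04 rad/s.
Step 2 — Component impedances:
  Z1: Z = 1/(jωC) = -j/(ω·C) = 0 - j1.627 Ω
  Z2: Z = 1/(jωC) = -j/(ω·C) = 0 - j0.9253 Ω
  Z3: Z = jωL = j·4.957e+04·0.0467 = 0 + j2315 Ω
Step 3 — With open output, the series arm Z2 and the output shunt Z3 appear in series to ground: Z2 + Z3 = 0 + j2314 Ω.
Step 4 — Parallel with input shunt Z1: Z_in = Z1 || (Z2 + Z3) = 0 - j1.628 Ω = 1.628∠-90.0° Ω.
Step 5 — Source phasor: V = 85.9∠-4.3° V = 85.66 - j6.441 V.
Step 6 — Ohm's law: I = V / Z_total = (85.66 - j6.441) / (0 - j1.628) = 3.956 + j52.62 A.
Step 7 — Convert to polar: |I| = 52.77 A, ∠I = 85.7°.

I = 52.77∠85.7° A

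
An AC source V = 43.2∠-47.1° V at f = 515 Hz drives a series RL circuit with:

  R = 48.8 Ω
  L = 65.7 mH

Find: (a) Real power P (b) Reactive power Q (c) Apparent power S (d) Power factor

Step 1 — Angular frequency: ω = 2π·f = 2π·515 = 3236 rad/s.
Step 2 — Component impedances:
  R: Z = R = 48.8 Ω
  L: Z = jωL = j·3236·0.0657 = 0 + j212.6 Ω
Step 3 — Series combination: Z_total = R + L = 48.8 + j212.6 Ω = 218.1∠77.1° Ω.
Step 4 — Source phasor: V = 43.2∠-47.1° V = 29.41 - j31.65 V.
Step 5 — Current: I = V / Z = -0.1112 - j0.1639 A = 0.1981∠-124.2° A.
Step 6 — Complex power: S = V·I* = 1.914 + j8.339 VA.
Step 7 — Real power: P = Re(S) = 1.914 W.
Step 8 — Reactive power: Q = Im(S) = 8.339 VAR.
Step 9 — Apparent power: |S| = 8.556 VA.
Step 10 — Power factor: PF = P/|S| = 0.2237 (lagging).

(a) P = 1.914 W  (b) Q = 8.339 VAR  (c) S = 8.556 VA  (d) PF = 0.2237 (lagging)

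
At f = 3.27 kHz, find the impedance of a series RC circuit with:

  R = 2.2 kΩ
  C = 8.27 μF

Step 1 — Angular frequency: ω = 2π·f = 2π·3270 = 2.055e+04 rad/s.
Step 2 — Component impedances:
  R: Z = R = 2200 Ω
  C: Z = 1/(jωC) = -j/(ω·C) = 0 - j5.885 Ω
Step 3 — Series combination: Z_total = R + C = 2200 - j5.885 Ω = 2200∠-0.2° Ω.

Z = 2200 - j5.885 Ω = 2200∠-0.2° Ω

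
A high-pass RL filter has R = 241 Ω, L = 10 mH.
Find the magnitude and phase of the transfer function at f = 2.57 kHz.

Step 1 — Angular frequency: ω = 2π·2570 = 1.615e+04 rad/s.
Step 2 — Transfer function: H(jω) = jωL/(R + jωL).
Step 3 — Numerator jωL = j·161.5; denominator R + jωL = 241 + j161.5.
Step 4 — H = 0.3098 + j0.4624.
Step 5 — Magnitude: |H| = 0.5566 (-5.1 dB); phase: φ = 56.2°.

|H| = 0.5566 (-5.1 dB), φ = 56.2°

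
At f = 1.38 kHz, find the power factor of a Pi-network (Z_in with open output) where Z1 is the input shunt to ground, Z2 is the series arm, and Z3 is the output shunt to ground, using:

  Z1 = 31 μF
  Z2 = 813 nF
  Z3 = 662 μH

Step 1 — Angular frequency: ω = 2π·f = 2π·1380 = 8671 rad/s.
Step 2 — Component impedances:
  Z1: Z = 1/(jωC) = -j/(ω·C) = 0 - j3.72 Ω
  Z2: Z = 1/(jωC) = -j/(ω·C) = 0 - j141.9 Ω
  Z3: Z = jωL = j·8671·0.000662 = 0 + j5.74 Ω
Step 3 — With open output, the series arm Z2 and the output shunt Z3 appear in series to ground: Z2 + Z3 = 0 - j136.1 Ω.
Step 4 — Parallel with input shunt Z1: Z_in = Z1 || (Z2 + Z3) = 0 - j3.621 Ω = 3.621∠-90.0° Ω.
Step 5 — Power factor: PF = cos(φ) = Re(Z)/|Z| = 0/3.621 = 0.
Step 6 — Type: Im(Z) = -3.621 ⇒ leading (phase φ = -90.0°).

PF = 0 (leading, φ = -90.0°)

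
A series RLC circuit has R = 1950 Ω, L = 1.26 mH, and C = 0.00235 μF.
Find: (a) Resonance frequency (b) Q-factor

Step 1 — Resonance condition Im(Z)=0 gives ω₀ = 1/√(LC).
Step 2 — ω₀ = 1/√(0.00126·2.35e-09) = 5.811e+05 rad/s.
Step 3 — f₀ = ω₀/(2π) = 9.249e+04 Hz.
Step 4 — Series Q: Q = ω₀L/R = 5.811e+05·0.00126/1950 = 0.3755.

(a) f₀ = 9.249e+04 Hz  (b) Q = 0.3755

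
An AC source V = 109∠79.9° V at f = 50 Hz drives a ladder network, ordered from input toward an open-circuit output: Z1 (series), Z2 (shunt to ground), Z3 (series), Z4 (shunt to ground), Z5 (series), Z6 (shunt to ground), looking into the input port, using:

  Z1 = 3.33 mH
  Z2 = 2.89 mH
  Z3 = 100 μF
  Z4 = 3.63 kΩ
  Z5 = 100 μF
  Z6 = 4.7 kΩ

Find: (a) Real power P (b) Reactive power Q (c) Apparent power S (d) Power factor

Step 1 — Angular frequency: ω = 2π·f = 2π·50 = 314.2 rad/s.
Step 2 — Component impedances:
  Z1: Z = jωL = j·314.2·0.00333 = 0 + j1.046 Ω
  Z2: Z = jωL = j·314.2·0.00289 = 0 + j0.9079 Ω
  Z3: Z = 1/(jωC) = -j/(ω·C) = 0 - j31.83 Ω
  Z4: Z = R = 3630 Ω
  Z5: Z = 1/(jωC) = -j/(ω·C) = 0 - j31.83 Ω
  Z6: Z = R = 4700 Ω
Step 3 — Ladder network (open output): work backward from the far end, alternating series and parallel combinations. Z_in = 0.0004023 + j1.954 Ω = 1.954∠90.0° Ω.
Step 4 — Source phasor: V = 109∠79.9° V = 19.11 + j107.3 V.
Step 5 — Current: I = V / Z = 54.92 - j9.771 A = 55.78∠-10.1° A.
Step 6 — Complex power: S = V·I* = 1.252 + j6080 VA.
Step 7 — Real power: P = Re(S) = 1.252 W.
Step 8 — Reactive power: Q = Im(S) = 6080 VAR.
Step 9 — Apparent power: |S| = 6080 VA.
Step 10 — Power factor: PF = P/|S| = 0.0002059 (lagging).

(a) P = 1.252 W  (b) Q = 6080 VAR  (c) S = 6080 VA  (d) PF = 0.0002059 (lagging)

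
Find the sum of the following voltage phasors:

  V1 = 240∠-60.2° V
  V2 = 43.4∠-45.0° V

Step 1 — Convert each phasor to rectangular form:
  V1 = 240·(cos(-60.2°) + j·sin(-60.2°)) = 119.3 - j208.3 V
  V2 = 43.4·(cos(-45.0°) + j·sin(-45.0°)) = 30.69 - j30.69 V
Step 2 — Sum components: V_total = 150 - j239 V.
Step 3 — Convert to polar: |V_total| = 282.1 V, ∠V_total = -57.9°.

V_total = 282.1∠-57.9° V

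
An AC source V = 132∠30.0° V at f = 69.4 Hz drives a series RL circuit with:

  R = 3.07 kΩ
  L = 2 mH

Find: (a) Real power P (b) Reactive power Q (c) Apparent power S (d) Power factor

Step 1 — Angular frequency: ω = 2π·f = 2π·69.4 = 436.1 rad/s.
Step 2 — Component impedances:
  R: Z = R = 3070 Ω
  L: Z = jωL = j·436.1·0.002 = 0 + j0.8721 Ω
Step 3 — Series combination: Z_total = R + L = 3070 + j0.8721 Ω = 3070∠0.0° Ω.
Step 4 — Source phasor: V = 132∠30.0° V = 114.3 + j66 V.
Step 5 — Current: I = V / Z = 0.03724 + j0.02149 A = 0.043∠30.0° A.
Step 6 — Complex power: S = V·I* = 5.676 + j0.001612 VA.
Step 7 — Real power: P = Re(S) = 5.676 W.
Step 8 — Reactive power: Q = Im(S) = 0.001612 VAR.
Step 9 — Apparent power: |S| = 5.676 VA.
Step 10 — Power factor: PF = P/|S| = 1 (lagging).

(a) P = 5.676 W  (b) Q = 0.001612 VAR  (c) S = 5.676 VA  (d) PF = 1 (lagging)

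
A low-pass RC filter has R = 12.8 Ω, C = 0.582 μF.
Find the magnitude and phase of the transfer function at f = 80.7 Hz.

Step 1 — Angular frequency: ω = 2π·80.7 = 507.1 rad/s.
Step 2 — Transfer function: H(jω) = 1/(1 + jωRC).
Step 3 — Denominator: 1 + jωRC = 1 + j·507.1·12.8·5.82e-07 = 1 + j0.003777.
Step 4 — H = 1 - j0.003777.
Step 5 — Magnitude: |H| = 1 (-0.0 dB); phase: φ = -0.2°.

|H| = 1 (-0.0 dB), φ = -0.2°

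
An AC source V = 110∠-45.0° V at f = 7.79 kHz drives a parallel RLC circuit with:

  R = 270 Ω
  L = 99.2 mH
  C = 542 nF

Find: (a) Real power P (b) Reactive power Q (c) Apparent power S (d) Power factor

Step 1 — Angular frequency: ω = 2π·f = 2π·7790 = 4.895e+04 rad/s.
Step 2 — Component impedances:
  R: Z = R = 270 Ω
  L: Z = jωL = j·4.895e+04·0.0992 = 0 + j4855 Ω
  C: Z = 1/(jωC) = -j/(ω·C) = 0 - j37.69 Ω
Step 3 — Parallel combination: 1/Z_total = 1/R + 1/L + 1/C; Z_total = 5.242 - j37.25 Ω = 37.62∠-82.0° Ω.
Step 4 — Source phasor: V = 110∠-45.0° V = 77.78 - j77.78 V.
Step 5 — Current: I = V / Z = 2.336 + j1.759 A = 2.924∠37.0° A.
Step 6 — Complex power: S = V·I* = 44.81 - j318.5 VA.
Step 7 — Real power: P = Re(S) = 44.81 W.
Step 8 — Reactive power: Q = Im(S) = -318.5 VAR.
Step 9 — Apparent power: |S| = 321.6 VA.
Step 10 — Power factor: PF = P/|S| = 0.1393 (leading).

(a) P = 44.81 W  (b) Q = -318.5 VAR  (c) S = 321.6 VA  (d) PF = 0.1393 (leading)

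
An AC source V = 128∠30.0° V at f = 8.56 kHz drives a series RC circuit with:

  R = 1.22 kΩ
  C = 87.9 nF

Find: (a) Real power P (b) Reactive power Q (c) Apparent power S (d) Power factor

Step 1 — Angular frequency: ω = 2π·f = 2π·8560 = 5.378e+04 rad/s.
Step 2 — Component impedances:
  R: Z = R = 1220 Ω
  C: Z = 1/(jωC) = -j/(ω·C) = 0 - j211.5 Ω
Step 3 — Series combination: Z_total = R + C = 1220 - j211.5 Ω = 1238∠-9.8° Ω.
Step 4 — Source phasor: V = 128∠30.0° V = 110.9 + j64 V.
Step 5 — Current: I = V / Z = 0.07938 + j0.06622 A = 0.1034∠39.8° A.
Step 6 — Complex power: S = V·I* = 13.04 - j2.26 VA.
Step 7 — Real power: P = Re(S) = 13.04 W.
Step 8 — Reactive power: Q = Im(S) = -2.26 VAR.
Step 9 — Apparent power: |S| = 13.23 VA.
Step 10 — Power factor: PF = P/|S| = 0.9853 (leading).

(a) P = 13.04 W  (b) Q = -2.26 VAR  (c) S = 13.23 VA  (d) PF = 0.9853 (leading)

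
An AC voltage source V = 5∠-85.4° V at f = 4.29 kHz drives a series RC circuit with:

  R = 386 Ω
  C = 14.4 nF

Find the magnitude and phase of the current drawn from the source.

Step 1 — Angular frequency: ω = 2π·f = 2π·4290 = 2.695e+04 rad/s.
Step 2 — Component impedances:
  R: Z = R = 386 Ω
  C: Z = 1/(jωC) = -j/(ω·C) = 0 - j2576 Ω
Step 3 — Series combination: Z_total = R + C = 386 - j2576 Ω = 2605∠-81.5° Ω.
Step 4 — Source phasor: V = 5∠-85.4° V = 0.401 - j4.984 V.
Step 5 — Ohm's law: I = V / Z_total = (0.401 - j4.984) / (386 - j2576) = 0.001915 - j0.0001312 A.
Step 6 — Convert to polar: |I| = 0.001919 A, ∠I = -3.9°.

I = 0.001919∠-3.9° A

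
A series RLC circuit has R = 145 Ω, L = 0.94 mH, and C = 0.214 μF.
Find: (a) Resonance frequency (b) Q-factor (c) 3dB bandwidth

Step 1 — Resonance condition Im(Z)=0 gives ω₀ = 1/√(LC).
Step 2 — ω₀ = 1/√(0.00094·2.14e-07) = 7.051e+04 rad/s.
Step 3 — f₀ = ω₀/(2π) = 1.122e+04 Hz.
Step 4 — Series Q: Q = ω₀L/R = 7.051e+04·0.00094/145 = 0.4571.
Step 5 — 3dB bandwidth: Δω = ω₀/Q = 1.543e+05 rad/s; BW = Δω/(2π) = 2.455e+04 Hz.

(a) f₀ = 1.122e+04 Hz  (b) Q = 0.4571  (c) BW = 2.455e+04 Hz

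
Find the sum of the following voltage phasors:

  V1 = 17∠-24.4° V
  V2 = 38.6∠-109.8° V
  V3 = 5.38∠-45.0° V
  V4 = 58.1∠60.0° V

Step 1 — Convert each phasor to rectangular form:
  V1 = 17·(cos(-24.4°) + j·sin(-24.4°)) = 15.48 - j7.023 V
  V2 = 38.6·(cos(-109.8°) + j·sin(-109.8°)) = -13.08 - j36.32 V
  V3 = 5.38·(cos(-45.0°) + j·sin(-45.0°)) = 3.804 - j3.804 V
  V4 = 58.1·(cos(60.0°) + j·sin(60.0°)) = 29.05 + j50.32 V
Step 2 — Sum components: V_total = 35.26 + j3.171 V.
Step 3 — Convert to polar: |V_total| = 35.4 V, ∠V_total = 5.1°.

V_total = 35.4∠5.1° V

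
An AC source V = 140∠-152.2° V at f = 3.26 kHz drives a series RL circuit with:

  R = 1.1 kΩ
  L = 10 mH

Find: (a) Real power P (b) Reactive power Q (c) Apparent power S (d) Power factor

Step 1 — Angular frequency: ω = 2π·f = 2π·3260 = 2.048e+04 rad/s.
Step 2 — Component impedances:
  R: Z = R = 1100 Ω
  L: Z = jωL = j·2.048e+04·0.01 = 0 + j204.8 Ω
Step 3 — Series combination: Z_total = R + L = 1100 + j204.8 Ω = 1119∠10.5° Ω.
Step 4 — Source phasor: V = 140∠-152.2° V = -123.8 - j65.29 V.
Step 5 — Current: I = V / Z = -0.1195 - j0.03711 A = 0.1251∠-162.7° A.
Step 6 — Complex power: S = V·I* = 17.22 + j3.207 VA.
Step 7 — Real power: P = Re(S) = 17.22 W.
Step 8 — Reactive power: Q = Im(S) = 3.207 VAR.
Step 9 — Apparent power: |S| = 17.52 VA.
Step 10 — Power factor: PF = P/|S| = 0.9831 (lagging).

(a) P = 17.22 W  (b) Q = 3.207 VAR  (c) S = 17.52 VA  (d) PF = 0.9831 (lagging)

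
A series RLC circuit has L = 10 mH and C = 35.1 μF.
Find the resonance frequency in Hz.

Step 1 — Resonance condition Im(Z)=0 gives ω₀ = 1/√(LC).
Step 2 — ω₀ = 1/√(0.01·3.51e-05) = 1688 rad/s.
Step 3 — f₀ = ω₀/(2π) = 268.6 Hz.

f₀ = 268.6 Hz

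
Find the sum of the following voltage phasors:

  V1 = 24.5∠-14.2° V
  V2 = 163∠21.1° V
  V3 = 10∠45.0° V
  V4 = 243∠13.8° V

Step 1 — Convert each phasor to rectangular form:
  V1 = 24.5·(cos(-14.2°) + j·sin(-14.2°)) = 23.75 - j6.01 V
  V2 = 163·(cos(21.1°) + j·sin(21.1°)) = 152.1 + j58.68 V
  V3 = 10·(cos(45.0°) + j·sin(45.0°)) = 7.071 + j7.071 V
  V4 = 243·(cos(13.8°) + j·sin(13.8°)) = 236 + j57.96 V
Step 2 — Sum components: V_total = 418.9 + j117.7 V.
Step 3 — Convert to polar: |V_total| = 435.1 V, ∠V_total = 15.7°.

V_total = 435.1∠15.7° V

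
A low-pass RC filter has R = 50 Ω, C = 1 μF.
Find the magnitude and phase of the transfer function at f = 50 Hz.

Step 1 — Angular frequency: ω = 2π·50 = 314.2 rad/s.
Step 2 — Transfer function: H(jω) = 1/(1 + jωRC).
Step 3 — Denominator: 1 + jωRC = 1 + j·314.2·50·1e-06 = 1 + j0.01571.
Step 4 — H = 0.9998 - j0.0157.
Step 5 — Magnitude: |H| = 0.9999 (-0.0 dB); phase: φ = -0.9°.

|H| = 0.9999 (-0.0 dB), φ = -0.9°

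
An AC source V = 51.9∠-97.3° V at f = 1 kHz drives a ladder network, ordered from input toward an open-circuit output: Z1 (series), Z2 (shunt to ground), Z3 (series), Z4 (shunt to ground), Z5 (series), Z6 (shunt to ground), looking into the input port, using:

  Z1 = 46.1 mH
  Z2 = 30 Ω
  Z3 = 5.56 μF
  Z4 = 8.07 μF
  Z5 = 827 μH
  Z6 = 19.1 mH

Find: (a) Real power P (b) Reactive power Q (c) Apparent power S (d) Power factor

Step 1 — Angular frequency: ω = 2π·f = 2π·1000 = 6283 rad/s.
Step 2 — Component impedances:
  Z1: Z = jωL = j·6283·0.0461 = 0 + j289.7 Ω
  Z2: Z = R = 30 Ω
  Z3: Z = 1/(jωC) = -j/(ω·C) = 0 - j28.62 Ω
  Z4: Z = 1/(jωC) = -j/(ω·C) = 0 - j19.72 Ω
  Z5: Z = jωL = j·6283·0.000827 = 0 + j5.196 Ω
  Z6: Z = jωL = j·6283·0.0191 = 0 + j120 Ω
Step 3 — Ladder network (open output): work backward from the far end, alternating series and parallel combinations. Z_in = 22.52 + j276.7 Ω = 277.6∠85.3° Ω.
Step 4 — Source phasor: V = 51.9∠-97.3° V = -6.595 - j51.48 V.
Step 5 — Current: I = V / Z = -0.1868 + j0.008636 A = 0.187∠177.4° A.
Step 6 — Complex power: S = V·I* = 0.7871 + j9.672 VA.
Step 7 — Real power: P = Re(S) = 0.7871 W.
Step 8 — Reactive power: Q = Im(S) = 9.672 VAR.
Step 9 — Apparent power: |S| = 9.704 VA.
Step 10 — Power factor: PF = P/|S| = 0.08111 (lagging).

(a) P = 0.7871 W  (b) Q = 9.672 VAR  (c) S = 9.704 VA  (d) PF = 0.08111 (lagging)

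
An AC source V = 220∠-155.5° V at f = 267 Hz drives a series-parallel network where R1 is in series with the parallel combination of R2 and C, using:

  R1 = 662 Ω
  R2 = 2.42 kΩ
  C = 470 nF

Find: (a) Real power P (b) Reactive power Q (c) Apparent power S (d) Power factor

Step 1 — Angular frequency: ω = 2π·f = 2π·267 = 1678 rad/s.
Step 2 — Component impedances:
  R1: Z = R = 662 Ω
  R2: Z = R = 2420 Ω
  C: Z = 1/(jωC) = -j/(ω·C) = 0 - j1268 Ω
Step 3 — Parallel branch: R2 || C = 1/(1/R2 + 1/C) = 521.5 - j995 Ω.
Step 4 — Series with R1: Z_total = R1 + (R2 || C) = 1183 - j995 Ω = 1546∠-40.1° Ω.
Step 5 — Source phasor: V = 220∠-155.5° V = -200.2 - j91.23 V.
Step 6 — Current: I = V / Z = -0.06113 - j0.1285 A = 0.1423∠-115.4° A.
Step 7 — Complex power: S = V·I* = 23.96 - j20.14 VA.
Step 8 — Real power: P = Re(S) = 23.96 W.
Step 9 — Reactive power: Q = Im(S) = -20.14 VAR.
Step 10 — Apparent power: |S| = 31.3 VA.
Step 11 — Power factor: PF = P/|S| = 0.7654 (leading).

(a) P = 23.96 W  (b) Q = -20.14 VAR  (c) S = 31.3 VA  (d) PF = 0.7654 (leading)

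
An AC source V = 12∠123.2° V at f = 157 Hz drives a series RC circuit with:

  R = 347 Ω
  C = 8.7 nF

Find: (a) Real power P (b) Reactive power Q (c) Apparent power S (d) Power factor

Step 1 — Angular frequency: ω = 2π·f = 2π·157 = 986.5 rad/s.
Step 2 — Component impedances:
  R: Z = R = 347 Ω
  C: Z = 1/(jωC) = -j/(ω·C) = 0 - j1.165e+05 Ω
Step 3 — Series combination: Z_total = R + C = 347 - j1.165e+05 Ω = 1.165e+05∠-89.8° Ω.
Step 4 — Source phasor: V = 12∠123.2° V = -6.571 + j10.04 V.
Step 5 — Current: I = V / Z = -8.634e-05 - j5.613e-05 A = 0.000103∠-147.0° A.
Step 6 — Complex power: S = V·I* = 3.68e-06 - j0.001236 VA.
Step 7 — Real power: P = Re(S) = 3.68e-06 W.
Step 8 — Reactive power: Q = Im(S) = -0.001236 VAR.
Step 9 — Apparent power: |S| = 0.001236 VA.
Step 10 — Power factor: PF = P/|S| = 0.002978 (leading).

(a) P = 3.68e-06 W  (b) Q = -0.001236 VAR  (c) S = 0.001236 VA  (d) PF = 0.002978 (leading)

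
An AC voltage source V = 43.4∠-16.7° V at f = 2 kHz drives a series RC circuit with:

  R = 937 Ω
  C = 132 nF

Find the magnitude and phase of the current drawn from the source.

Step 1 — Angular frequency: ω = 2π·f = 2π·2000 = 1.257e+04 rad/s.
Step 2 — Component impedances:
  R: Z = R = 937 Ω
  C: Z = 1/(jωC) = -j/(ω·C) = 0 - j602.9 Ω
Step 3 — Series combination: Z_total = R + C = 937 - j602.9 Ω = 1114∠-32.8° Ω.
Step 4 — Source phasor: V = 43.4∠-16.7° V = 41.57 - j12.47 V.
Step 5 — Ohm's law: I = V / Z_total = (41.57 - j12.47) / (937 - j602.9) = 0.03743 + j0.01077 A.
Step 6 — Convert to polar: |I| = 0.03895 A, ∠I = 16.1°.

I = 0.03895∠16.1° A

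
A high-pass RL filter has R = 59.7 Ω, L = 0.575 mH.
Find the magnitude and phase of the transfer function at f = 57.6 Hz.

Step 1 — Angular frequency: ω = 2π·57.6 = 361.9 rad/s.
Step 2 — Transfer function: H(jω) = jωL/(R + jωL).
Step 3 — Numerator jωL = j·0.2081; denominator R + jωL = 59.7 + j0.2081.
Step 4 — H = 1.215e-05 + j0.003486.
Step 5 — Magnitude: |H| = 0.003486 (-49.2 dB); phase: φ = 89.8°.

|H| = 0.003486 (-49.2 dB), φ = 89.8°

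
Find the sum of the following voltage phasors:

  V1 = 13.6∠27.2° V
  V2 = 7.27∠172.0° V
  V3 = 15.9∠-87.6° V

Step 1 — Convert each phasor to rectangular form:
  V1 = 13.6·(cos(27.2°) + j·sin(27.2°)) = 12.1 + j6.217 V
  V2 = 7.27·(cos(172.0°) + j·sin(172.0°)) = -7.199 + j1.012 V
  V3 = 15.9·(cos(-87.6°) + j·sin(-87.6°)) = 0.6658 - j15.89 V
Step 2 — Sum components: V_total = 5.563 - j8.658 V.
Step 3 — Convert to polar: |V_total| = 10.29 V, ∠V_total = -57.3°.

V_total = 10.29∠-57.3° V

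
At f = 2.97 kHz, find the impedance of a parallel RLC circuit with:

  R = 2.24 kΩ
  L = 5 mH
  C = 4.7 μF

Step 1 — Angular frequency: ω = 2π·f = 2π·2970 = 1.866e+04 rad/s.
Step 2 — Component impedances:
  R: Z = R = 2240 Ω
  L: Z = jωL = j·1.866e+04·0.005 = 0 + j93.31 Ω
  C: Z = 1/(jωC) = -j/(ω·C) = 0 - j11.4 Ω
Step 3 — Parallel combination: 1/Z_total = 1/R + 1/L + 1/C; Z_total = 0.07531 - j12.99 Ω = 12.99∠-89.7° Ω.

Z = 0.07531 - j12.99 Ω = 12.99∠-89.7° Ω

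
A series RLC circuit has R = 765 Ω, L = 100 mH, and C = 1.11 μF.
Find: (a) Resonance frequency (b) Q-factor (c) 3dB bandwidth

Step 1 — Resonance condition Im(Z)=0 gives ω₀ = 1/√(LC).
Step 2 — ω₀ = 1/√(0.1·1.11e-06) = 3002 rad/s.
Step 3 — f₀ = ω₀/(2π) = 477.7 Hz.
Step 4 — Series Q: Q = ω₀L/R = 3002·0.1/765 = 0.3924.
Step 5 — 3dB bandwidth: Δω = ω₀/Q = 7650 rad/s; BW = Δω/(2π) = 1218 Hz.

(a) f₀ = 477.7 Hz  (b) Q = 0.3924  (c) BW = 1218 Hz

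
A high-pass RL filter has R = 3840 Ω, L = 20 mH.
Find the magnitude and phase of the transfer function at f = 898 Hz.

Step 1 — Angular frequency: ω = 2π·898 = 5642 rad/s.
Step 2 — Transfer function: H(jω) = jωL/(R + jωL).
Step 3 — Numerator jωL = j·112.8; denominator R + jωL = 3840 + j112.8.
Step 4 — H = 0.0008628 + j0.02936.
Step 5 — Magnitude: |H| = 0.02937 (-30.6 dB); phase: φ = 88.3°.

|H| = 0.02937 (-30.6 dB), φ = 88.3°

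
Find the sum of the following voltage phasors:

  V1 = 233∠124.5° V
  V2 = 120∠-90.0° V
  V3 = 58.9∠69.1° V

Step 1 — Convert each phasor to rectangular form:
  V1 = 233·(cos(124.5°) + j·sin(124.5°)) = -132 + j192 V
  V2 = 120·(cos(-90.0°) + j·sin(-90.0°)) = 0 - j120 V
  V3 = 58.9·(cos(69.1°) + j·sin(69.1°)) = 21.01 + j55.02 V
Step 2 — Sum components: V_total = -111 + j127 V.
Step 3 — Convert to polar: |V_total| = 168.7 V, ∠V_total = 131.1°.

V_total = 168.7∠131.1° V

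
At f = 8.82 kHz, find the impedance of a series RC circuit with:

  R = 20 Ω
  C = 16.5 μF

Step 1 — Angular frequency: ω = 2π·f = 2π·8820 = 5.542e+04 rad/s.
Step 2 — Component impedances:
  R: Z = R = 20 Ω
  C: Z = 1/(jωC) = -j/(ω·C) = 0 - j1.094 Ω
Step 3 — Series combination: Z_total = R + C = 20 - j1.094 Ω = 20.03∠-3.1° Ω.

Z = 20 - j1.094 Ω = 20.03∠-3.1° Ω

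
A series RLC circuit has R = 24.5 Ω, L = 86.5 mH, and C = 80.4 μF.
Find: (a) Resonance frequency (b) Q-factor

Step 1 — Resonance condition Im(Z)=0 gives ω₀ = 1/√(LC).
Step 2 — ω₀ = 1/√(0.0865·8.04e-05) = 379.2 rad/s.
Step 3 — f₀ = ω₀/(2π) = 60.35 Hz.
Step 4 — Series Q: Q = ω₀L/R = 379.2·0.0865/24.5 = 1.339.

(a) f₀ = 60.35 Hz  (b) Q = 1.339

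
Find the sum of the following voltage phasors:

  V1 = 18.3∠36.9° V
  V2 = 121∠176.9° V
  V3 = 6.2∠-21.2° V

Step 1 — Convert each phasor to rectangular form:
  V1 = 18.3·(cos(36.9°) + j·sin(36.9°)) = 14.63 + j10.99 V
  V2 = 121·(cos(176.9°) + j·sin(176.9°)) = -120.8 + j6.544 V
  V3 = 6.2·(cos(-21.2°) + j·sin(-21.2°)) = 5.78 - j2.242 V
Step 2 — Sum components: V_total = -100.4 + j15.29 V.
Step 3 — Convert to polar: |V_total| = 101.6 V, ∠V_total = 171.3°.

V_total = 101.6∠171.3° V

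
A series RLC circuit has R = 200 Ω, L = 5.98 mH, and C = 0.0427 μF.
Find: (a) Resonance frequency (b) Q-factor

Step 1 — Resonance condition Im(Z)=0 gives ω₀ = 1/√(LC).
Step 2 — ω₀ = 1/√(0.00598·4.27e-08) = 6.258e+04 rad/s.
Step 3 — f₀ = ω₀/(2π) = 9960 Hz.
Step 4 — Series Q: Q = ω₀L/R = 6.258e+04·0.00598/200 = 1.871.

(a) f₀ = 9960 Hz  (b) Q = 1.871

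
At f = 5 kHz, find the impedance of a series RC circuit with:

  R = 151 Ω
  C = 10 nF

Step 1 — Angular frequency: ω = 2π·f = 2π·5000 = 3.142e+04 rad/s.
Step 2 — Component impedances:
  R: Z = R = 151 Ω
  C: Z = 1/(jωC) = -j/(ω·C) = 0 - j3183 Ω
Step 3 — Series combination: Z_total = R + C = 151 - j3183 Ω = 3187∠-87.3° Ω.

Z = 151 - j3183 Ω = 3187∠-87.3° Ω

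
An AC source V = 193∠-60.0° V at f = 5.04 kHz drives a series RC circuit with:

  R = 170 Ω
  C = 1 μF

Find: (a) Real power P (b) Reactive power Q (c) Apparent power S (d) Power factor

Step 1 — Angular frequency: ω = 2π·f = 2π·5040 = 3.167e+04 rad/s.
Step 2 — Component impedances:
  R: Z = R = 170 Ω
  C: Z = 1/(jωC) = -j/(ω·C) = 0 - j31.58 Ω
Step 3 — Series combination: Z_total = R + C = 170 - j31.58 Ω = 172.9∠-10.5° Ω.
Step 4 — Source phasor: V = 193∠-60.0° V = 96.5 - j167.1 V.
Step 5 — Current: I = V / Z = 0.7253 - j0.8485 A = 1.116∠-49.5° A.
Step 6 — Complex power: S = V·I* = 211.8 - j39.34 VA.
Step 7 — Real power: P = Re(S) = 211.8 W.
Step 8 — Reactive power: Q = Im(S) = -39.34 VAR.
Step 9 — Apparent power: |S| = 215.4 VA.
Step 10 — Power factor: PF = P/|S| = 0.9832 (leading).

(a) P = 211.8 W  (b) Q = -39.34 VAR  (c) S = 215.4 VA  (d) PF = 0.9832 (leading)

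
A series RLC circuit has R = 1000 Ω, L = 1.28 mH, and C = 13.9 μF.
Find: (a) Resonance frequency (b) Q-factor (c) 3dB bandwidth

Step 1 — Resonance: ω₀ = 1/√(LC) = 1/√(0.00128·1.39e-05) = 7497 rad/s.
Step 2 — f₀ = ω₀/(2π) = 1193 Hz.
Step 3 — Series Q: Q = ω₀L/R = 7497·0.00128/1000 = 0.009596.
Step 4 — Bandwidth: Δω = ω₀/Q = 7.812e+05 rad/s; BW = Δω/(2π) = 1.243e+05 Hz.

(a) f₀ = 1193 Hz  (b) Q = 0.009596  (c) BW = 1.243e+05 Hz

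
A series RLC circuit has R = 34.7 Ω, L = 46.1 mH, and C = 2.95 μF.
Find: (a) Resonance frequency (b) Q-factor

Step 1 — Resonance condition Im(Z)=0 gives ω₀ = 1/√(LC).
Step 2 — ω₀ = 1/√(0.0461·2.95e-06) = 2712 rad/s.
Step 3 — f₀ = ω₀/(2π) = 431.6 Hz.
Step 4 — Series Q: Q = ω₀L/R = 2712·0.0461/34.7 = 3.603.

(a) f₀ = 431.6 Hz  (b) Q = 3.603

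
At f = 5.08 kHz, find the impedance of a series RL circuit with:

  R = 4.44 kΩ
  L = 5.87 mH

Step 1 — Angular frequency: ω = 2π·f = 2π·5080 = 3.192e+04 rad/s.
Step 2 — Component impedances:
  R: Z = R = 4440 Ω
  L: Z = jωL = j·3.192e+04·0.00587 = 0 + j187.4 Ω
Step 3 — Series combination: Z_total = R + L = 4440 + j187.4 Ω = 4444∠2.4° Ω.

Z = 4440 + j187.4 Ω = 4444∠2.4° Ω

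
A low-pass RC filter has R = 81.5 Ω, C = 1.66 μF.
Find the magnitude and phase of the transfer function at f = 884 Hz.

Step 1 — Angular frequency: ω = 2π·884 = 5554 rad/s.
Step 2 — Transfer function: H(jω) = 1/(1 + jωRC).
Step 3 — Denominator: 1 + jωRC = 1 + j·5554·81.5·1.66e-06 = 1 + j0.7514.
Step 4 — H = 0.6391 - j0.4803.
Step 5 — Magnitude: |H| = 0.7994 (-1.9 dB); phase: φ = -36.9°.

|H| = 0.7994 (-1.9 dB), φ = -36.9°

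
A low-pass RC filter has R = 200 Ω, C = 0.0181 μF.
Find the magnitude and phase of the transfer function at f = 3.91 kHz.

Step 1 — Angular frequency: ω = 2π·3910 = 2.457e+04 rad/s.
Step 2 — Transfer function: H(jω) = 1/(1 + jωRC).
Step 3 — Denominator: 1 + jωRC = 1 + j·2.457e+04·200·1.81e-08 = 1 + j0.08893.
Step 4 — H = 0.9922 - j0.08824.
Step 5 — Magnitude: |H| = 0.9961 (-0.0 dB); phase: φ = -5.1°.

|H| = 0.9961 (-0.0 dB), φ = -5.1°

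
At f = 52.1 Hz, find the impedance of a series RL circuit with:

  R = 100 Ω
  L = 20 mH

Step 1 — Angular frequency: ω = 2π·f = 2π·52.1 = 327.4 rad/s.
Step 2 — Component impedances:
  R: Z = R = 100 Ω
  L: Z = jωL = j·327.4·0.02 = 0 + j6.547 Ω
Step 3 — Series combination: Z_total = R + L = 100 + j6.547 Ω = 100.2∠3.7° Ω.

Z = 100 + j6.547 Ω = 100.2∠3.7° Ω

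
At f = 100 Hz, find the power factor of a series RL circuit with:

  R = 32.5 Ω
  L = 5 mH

Step 1 — Angular frequency: ω = 2π·f = 2π·100 = 628.3 rad/s.
Step 2 — Component impedances:
  R: Z = R = 32.5 Ω
  L: Z = jωL = j·628.3·0.005 = 0 + j3.142 Ω
Step 3 — Series combination: Z_total = R + L = 32.5 + j3.142 Ω = 32.65∠5.5° Ω.
Step 4 — Power factor: PF = cos(φ) = Re(Z)/|Z| = 32.5/32.65 = 0.9954.
Step 5 — Type: Im(Z) = 3.142 ⇒ lagging (phase φ = 5.5°).

PF = 0.9954 (lagging, φ = 5.5°)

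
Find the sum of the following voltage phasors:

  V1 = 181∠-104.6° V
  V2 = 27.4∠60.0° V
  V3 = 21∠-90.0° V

Step 1 — Convert each phasor to rectangular form:
  V1 = 181·(cos(-104.6°) + j·sin(-104.6°)) = -45.62 - j175.2 V
  V2 = 27.4·(cos(60.0°) + j·sin(60.0°)) = 13.7 + j23.73 V
  V3 = 21·(cos(-90.0°) + j·sin(-90.0°)) = 0 - j21 V
Step 2 — Sum components: V_total = -31.92 - j172.4 V.
Step 3 — Convert to polar: |V_total| = 175.4 V, ∠V_total = -100.5°.

V_total = 175.4∠-100.5° V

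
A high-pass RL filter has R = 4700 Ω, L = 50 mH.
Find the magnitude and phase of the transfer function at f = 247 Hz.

Step 1 — Angular frequency: ω = 2π·247 = 1552 rad/s.
Step 2 — Transfer function: H(jω) = jωL/(R + jωL).
Step 3 — Numerator jωL = j·77.6; denominator R + jωL = 4700 + j77.6.
Step 4 — H = 0.0002725 + j0.01651.
Step 5 — Magnitude: |H| = 0.01651 (-35.6 dB); phase: φ = 89.1°.

|H| = 0.01651 (-35.6 dB), φ = 89.1°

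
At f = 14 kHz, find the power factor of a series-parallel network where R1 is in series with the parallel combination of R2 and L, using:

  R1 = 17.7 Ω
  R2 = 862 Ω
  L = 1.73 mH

Step 1 — Angular frequency: ω = 2π·f = 2π·1.4e+04 = 8.796e+04 rad/s.
Step 2 — Component impedances:
  R1: Z = R = 17.7 Ω
  R2: Z = R = 862 Ω
  L: Z = jωL = j·8.796e+04·0.00173 = 0 + j152.2 Ω
Step 3 — Parallel branch: R2 || L = 1/(1/R2 + 1/L) = 26.05 + j147.6 Ω.
Step 4 — Series with R1: Z_total = R1 + (R2 || L) = 43.75 + j147.6 Ω = 153.9∠73.5° Ω.
Step 5 — Power factor: PF = cos(φ) = Re(Z)/|Z| = 43.754/153.93 = 0.2842.
Step 6 — Type: Im(Z) = 147.6 ⇒ lagging (phase φ = 73.5°).

PF = 0.2842 (lagging, φ = 73.5°)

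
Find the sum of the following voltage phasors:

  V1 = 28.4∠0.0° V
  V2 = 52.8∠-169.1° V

Step 1 — Convert each phasor to rectangular form:
  V1 = 28.4·(cos(0.0°) + j·sin(0.0°)) = 28.4 V
  V2 = 52.8·(cos(-169.1°) + j·sin(-169.1°)) = -51.85 - j9.984 V
Step 2 — Sum components: V_total = -23.45 - j9.984 V.
Step 3 — Convert to polar: |V_total| = 25.48 V, ∠V_total = -156.9°.

V_total = 25.48∠-156.9° V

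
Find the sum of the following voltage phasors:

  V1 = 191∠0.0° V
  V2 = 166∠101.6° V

Step 1 — Convert each phasor to rectangular form:
  V1 = 191·(cos(0.0°) + j·sin(0.0°)) = 191 V
  V2 = 166·(cos(101.6°) + j·sin(101.6°)) = -33.38 + j162.6 V
Step 2 — Sum components: V_total = 157.6 + j162.6 V.
Step 3 — Convert to polar: |V_total| = 226.5 V, ∠V_total = 45.9°.

V_total = 226.5∠45.9° V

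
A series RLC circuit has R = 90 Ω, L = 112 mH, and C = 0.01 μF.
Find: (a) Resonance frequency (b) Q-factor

Step 1 — Resonance condition Im(Z)=0 gives ω₀ = 1/√(LC).
Step 2 — ω₀ = 1/√(0.112·1e-08) = 2.988e+04 rad/s.
Step 3 — f₀ = ω₀/(2π) = 4756 Hz.
Step 4 — Series Q: Q = ω₀L/R = 2.988e+04·0.112/90 = 37.18.

(a) f₀ = 4756 Hz  (b) Q = 37.18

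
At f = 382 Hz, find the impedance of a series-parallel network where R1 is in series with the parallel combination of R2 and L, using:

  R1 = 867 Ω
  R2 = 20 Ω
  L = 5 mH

Step 1 — Angular frequency: ω = 2π·f = 2π·382 = 2400 rad/s.
Step 2 — Component impedances:
  R1: Z = R = 867 Ω
  R2: Z = R = 20 Ω
  L: Z = jωL = j·2400·0.005 = 0 + j12 Ω
Step 3 — Parallel branch: R2 || L = 1/(1/R2 + 1/L) = 5.295 + j8.824 Ω.
Step 4 — Series with R1: Z_total = R1 + (R2 || L) = 872.3 + j8.824 Ω = 872.3∠0.6° Ω.

Z = 872.3 + j8.824 Ω = 872.3∠0.6° Ω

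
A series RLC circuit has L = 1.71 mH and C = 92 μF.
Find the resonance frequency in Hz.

Step 1 — Resonance condition Im(Z)=0 gives ω₀ = 1/√(LC).
Step 2 — ω₀ = 1/√(0.00171·9.2e-05) = 2521 rad/s.
Step 3 — f₀ = ω₀/(2π) = 401.3 Hz.

f₀ = 401.3 Hz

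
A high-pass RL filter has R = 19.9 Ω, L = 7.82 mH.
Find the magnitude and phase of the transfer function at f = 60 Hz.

Step 1 — Angular frequency: ω = 2π·60 = 377 rad/s.
Step 2 — Transfer function: H(jω) = jωL/(R + jωL).
Step 3 — Numerator jωL = j·2.948; denominator R + jωL = 19.9 + j2.948.
Step 4 — H = 0.02148 + j0.145.
Step 5 — Magnitude: |H| = 0.1465 (-16.7 dB); phase: φ = 81.6°.

|H| = 0.1465 (-16.7 dB), φ = 81.6°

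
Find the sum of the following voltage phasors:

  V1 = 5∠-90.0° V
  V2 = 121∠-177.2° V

Step 1 — Convert each phasor to rectangular form:
  V1 = 5·(cos(-90.0°) + j·sin(-90.0°)) = 0 - j5 V
  V2 = 121·(cos(-177.2°) + j·sin(-177.2°)) = -120.9 - j5.911 V
Step 2 — Sum components: V_total = -120.9 - j10.91 V.
Step 3 — Convert to polar: |V_total| = 121.3 V, ∠V_total = -174.8°.

V_total = 121.3∠-174.8° V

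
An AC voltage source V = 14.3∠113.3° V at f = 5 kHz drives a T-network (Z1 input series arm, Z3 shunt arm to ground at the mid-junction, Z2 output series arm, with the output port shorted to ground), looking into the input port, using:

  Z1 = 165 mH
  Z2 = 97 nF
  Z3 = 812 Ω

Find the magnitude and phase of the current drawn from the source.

Step 1 — Angular frequency: ω = 2π·f = 2π·5000 = 3.142e+04 rad/s.
Step 2 — Component impedances:
  Z1: Z = jωL = j·3.142e+04·0.165 = 0 + j5184 Ω
  Z2: Z = 1/(jωC) = -j/(ω·C) = 0 - j328.2 Ω
  Z3: Z = R = 812 Ω
Step 3 — With the output port shorted to ground, the output series arm Z2 runs from the junction to ground; the shunt arm Z3 also runs from the junction to ground. They appear in parallel: Z3 || Z2 = 114 - j282.1 Ω.
Step 4 — Series with input arm Z1: Z_in = Z1 + (Z3 || Z2) = 114 + j4902 Ω = 4903∠88.7° Ω.
Step 5 — Source phasor: V = 14.3∠113.3° V = -5.656 + j13.13 V.
Step 6 — Ohm's law: I = V / Z_total = (-5.656 + j13.13) / (114 + j4902) = 0.002651 + j0.001216 A.
Step 7 — Convert to polar: |I| = 0.002917 A, ∠I = 24.6°.

I = 0.002917∠24.6° A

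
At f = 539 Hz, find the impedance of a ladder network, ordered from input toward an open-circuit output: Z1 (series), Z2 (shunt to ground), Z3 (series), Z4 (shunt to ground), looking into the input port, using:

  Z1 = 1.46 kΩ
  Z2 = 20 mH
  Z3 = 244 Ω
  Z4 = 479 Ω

Step 1 — Angular frequency: ω = 2π·f = 2π·539 = 3387 rad/s.
Step 2 — Component impedances:
  Z1: Z = R = 1460 Ω
  Z2: Z = jωL = j·3387·0.02 = 0 + j67.73 Ω
  Z3: Z = R = 244 Ω
  Z4: Z = R = 479 Ω
Step 3 — Ladder network (open output): work backward from the far end, alternating series and parallel combinations. Z_in = 1466 + j67.14 Ω = 1468∠2.6° Ω.

Z = 1466 + j67.14 Ω = 1468∠2.6° Ω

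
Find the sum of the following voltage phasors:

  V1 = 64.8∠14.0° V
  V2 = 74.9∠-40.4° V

Step 1 — Convert each phasor to rectangular form:
  V1 = 64.8·(cos(14.0°) + j·sin(14.0°)) = 62.88 + j15.68 V
  V2 = 74.9·(cos(-40.4°) + j·sin(-40.4°)) = 57.04 - j48.54 V
Step 2 — Sum components: V_total = 119.9 - j32.87 V.
Step 3 — Convert to polar: |V_total| = 124.3 V, ∠V_total = -15.3°.

V_total = 124.3∠-15.3° V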